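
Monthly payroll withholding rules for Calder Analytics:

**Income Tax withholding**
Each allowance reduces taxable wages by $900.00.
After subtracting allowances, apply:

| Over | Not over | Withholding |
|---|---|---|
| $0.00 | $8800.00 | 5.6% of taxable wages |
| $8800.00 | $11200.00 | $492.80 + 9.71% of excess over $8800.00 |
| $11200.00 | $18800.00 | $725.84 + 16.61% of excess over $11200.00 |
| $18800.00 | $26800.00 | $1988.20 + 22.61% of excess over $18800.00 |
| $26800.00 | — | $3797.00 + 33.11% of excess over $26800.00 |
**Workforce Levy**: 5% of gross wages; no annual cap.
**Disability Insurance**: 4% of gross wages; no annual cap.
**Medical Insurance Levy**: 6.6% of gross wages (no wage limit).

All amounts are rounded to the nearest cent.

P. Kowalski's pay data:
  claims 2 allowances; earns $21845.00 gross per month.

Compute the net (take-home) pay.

$16167.49

Income Tax: taxable = $21845.00 − 2×$900.00 = $20045.00
  $1988.20 + 22.61% × ($20045.00 − $18800.00) = $1988.20 + 22.61% × $1245.00 = $2269.69
Workforce Levy: 5% × $21845.00 = $1092.25
Disability Insurance: 4% × $21845.00 = $873.80
Medical Insurance Levy: 6.6% × $21845.00 = $1441.77
Total withheld: $2269.69 + $1092.25 + $873.80 + $1441.77 = $5677.51
Net pay: $21845.00 − $5677.51 = $16167.49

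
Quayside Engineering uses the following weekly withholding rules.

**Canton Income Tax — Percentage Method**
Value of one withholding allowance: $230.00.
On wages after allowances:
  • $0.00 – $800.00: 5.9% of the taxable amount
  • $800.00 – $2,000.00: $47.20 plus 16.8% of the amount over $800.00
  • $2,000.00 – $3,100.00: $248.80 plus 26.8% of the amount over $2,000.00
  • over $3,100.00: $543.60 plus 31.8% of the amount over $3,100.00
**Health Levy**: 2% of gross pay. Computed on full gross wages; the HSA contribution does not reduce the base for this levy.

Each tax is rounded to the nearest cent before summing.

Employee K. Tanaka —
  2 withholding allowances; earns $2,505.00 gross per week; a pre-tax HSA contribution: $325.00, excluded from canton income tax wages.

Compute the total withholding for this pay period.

$251.86

Canton Income Tax: taxable = $2,505.00 − $325.00 − 2×$230.00 = $1,720.00
  $47.20 + 16.8% × ($1,720.00 − $800.00) = $47.20 + 16.8% × $920.00 = $201.76
Health Levy: 2% × $2,505.00 = $50.10
Total: $201.76 + $50.10 = $251.86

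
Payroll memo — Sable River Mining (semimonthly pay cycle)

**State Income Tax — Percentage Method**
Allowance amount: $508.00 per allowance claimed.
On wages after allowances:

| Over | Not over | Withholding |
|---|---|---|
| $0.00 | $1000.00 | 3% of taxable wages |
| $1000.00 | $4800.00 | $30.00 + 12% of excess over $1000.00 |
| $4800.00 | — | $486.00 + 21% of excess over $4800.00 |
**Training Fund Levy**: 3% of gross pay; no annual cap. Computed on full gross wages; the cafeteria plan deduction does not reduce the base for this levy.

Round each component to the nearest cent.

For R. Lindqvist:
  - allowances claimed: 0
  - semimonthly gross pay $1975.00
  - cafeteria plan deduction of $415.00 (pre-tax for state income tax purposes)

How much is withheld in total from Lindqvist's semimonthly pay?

$156.45

State Income Tax: taxable = $1975.00 − $415.00 = $1560.00
  $30.00 + 12% × ($1560.00 − $1000.00) = $30.00 + 12% × $560.00 = $97.20
Training Fund Levy: 3% × $1975.00 = $59.25
Total: $97.20 + $59.25 = $156.45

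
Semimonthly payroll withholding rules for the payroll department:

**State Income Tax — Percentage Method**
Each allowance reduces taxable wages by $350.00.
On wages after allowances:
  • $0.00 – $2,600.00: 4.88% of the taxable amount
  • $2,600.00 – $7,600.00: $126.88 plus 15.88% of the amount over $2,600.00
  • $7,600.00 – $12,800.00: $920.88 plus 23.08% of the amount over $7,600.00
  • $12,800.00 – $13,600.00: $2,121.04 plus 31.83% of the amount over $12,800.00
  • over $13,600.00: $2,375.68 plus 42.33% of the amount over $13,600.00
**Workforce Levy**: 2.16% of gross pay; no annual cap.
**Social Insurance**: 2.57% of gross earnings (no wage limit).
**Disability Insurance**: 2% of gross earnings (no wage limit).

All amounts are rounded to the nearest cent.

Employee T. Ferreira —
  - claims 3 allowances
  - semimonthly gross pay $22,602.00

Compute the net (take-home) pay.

$15,339.13

State Income Tax: taxable = $22,602.00 − 3×$350.00 = $21,552.00
  $2,375.68 + 42.33% × ($21,552.00 − $13,600.00) = $2,375.68 + 42.33% × $7,952.00 = $5,741.76
Workforce Levy: 2.16% × $22,602.00 = $488.20
Social Insurance: 2.57% × $22,602.00 = $580.87
Disability Insurance: 2% × $22,602.00 = $452.04
Total withheld: $5,741.76 + $488.20 + $580.87 + $452.04 = $7,262.87
Net pay: $22,602.00 − $7,262.87 = $15,339.13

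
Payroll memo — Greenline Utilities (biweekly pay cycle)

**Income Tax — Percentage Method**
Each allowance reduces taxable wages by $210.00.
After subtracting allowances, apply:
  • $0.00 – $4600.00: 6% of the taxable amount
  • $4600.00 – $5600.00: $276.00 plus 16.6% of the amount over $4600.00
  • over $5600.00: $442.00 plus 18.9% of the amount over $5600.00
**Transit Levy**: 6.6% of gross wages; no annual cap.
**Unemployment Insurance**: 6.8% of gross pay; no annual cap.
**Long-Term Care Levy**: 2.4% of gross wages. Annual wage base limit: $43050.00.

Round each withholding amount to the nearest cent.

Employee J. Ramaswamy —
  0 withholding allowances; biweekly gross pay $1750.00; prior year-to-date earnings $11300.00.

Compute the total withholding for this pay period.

$381.50

Income Tax: taxable = $1750.00
  6% × $1750.00 = $105.00
Transit Levy: 6.6% × $1750.00 = $115.50
Unemployment Insurance: 6.8% × $1750.00 = $119.00
Long-Term Care Levy: 2.4% × $1750.00 = $42.00
Total: $105.00 + $115.50 + $119.00 + $42.00 = $381.50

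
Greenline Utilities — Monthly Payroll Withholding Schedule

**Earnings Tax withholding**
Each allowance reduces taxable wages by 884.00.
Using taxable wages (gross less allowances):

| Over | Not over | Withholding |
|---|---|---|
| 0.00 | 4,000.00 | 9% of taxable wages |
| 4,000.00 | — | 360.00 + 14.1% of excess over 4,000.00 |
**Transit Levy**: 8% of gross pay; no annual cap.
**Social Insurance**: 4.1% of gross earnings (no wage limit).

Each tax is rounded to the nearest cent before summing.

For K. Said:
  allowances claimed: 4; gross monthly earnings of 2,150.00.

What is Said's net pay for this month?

1,889.85

Earnings Tax: taxable = 2,150.00 − 4×884.00 = -1,386.00
  Taxable ≤ 0 → 0.00
Transit Levy: 8% × 2,150.00 = 172.00
Social Insurance: 4.1% × 2,150.00 = 88.15
Total withheld: 0.00 + 172.00 + 88.15 = 260.15
Net pay: 2,150.00 − 260.15 = 1,889.85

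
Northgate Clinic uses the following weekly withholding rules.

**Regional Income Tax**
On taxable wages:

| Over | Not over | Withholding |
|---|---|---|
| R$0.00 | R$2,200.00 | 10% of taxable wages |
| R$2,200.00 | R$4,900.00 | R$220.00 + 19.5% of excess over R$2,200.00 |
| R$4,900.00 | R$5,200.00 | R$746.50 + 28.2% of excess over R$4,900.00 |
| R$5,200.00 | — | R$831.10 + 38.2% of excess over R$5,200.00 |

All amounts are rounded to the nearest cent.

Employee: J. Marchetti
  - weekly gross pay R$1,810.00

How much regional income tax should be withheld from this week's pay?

R$181.00

Regional Income Tax: taxable = R$1,810.00
  10% × R$1,810.00 = R$181.00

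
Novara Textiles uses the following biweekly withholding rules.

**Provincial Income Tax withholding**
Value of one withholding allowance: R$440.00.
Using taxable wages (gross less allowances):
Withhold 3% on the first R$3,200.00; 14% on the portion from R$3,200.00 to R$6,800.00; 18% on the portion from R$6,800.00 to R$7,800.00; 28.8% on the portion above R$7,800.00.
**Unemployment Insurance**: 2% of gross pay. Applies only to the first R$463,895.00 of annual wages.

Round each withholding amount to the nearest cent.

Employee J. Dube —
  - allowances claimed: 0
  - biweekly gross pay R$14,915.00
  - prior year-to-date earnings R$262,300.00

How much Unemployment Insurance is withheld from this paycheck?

R$298.30

Unemployment Insurance: 2% × R$14,915.00 = R$298.30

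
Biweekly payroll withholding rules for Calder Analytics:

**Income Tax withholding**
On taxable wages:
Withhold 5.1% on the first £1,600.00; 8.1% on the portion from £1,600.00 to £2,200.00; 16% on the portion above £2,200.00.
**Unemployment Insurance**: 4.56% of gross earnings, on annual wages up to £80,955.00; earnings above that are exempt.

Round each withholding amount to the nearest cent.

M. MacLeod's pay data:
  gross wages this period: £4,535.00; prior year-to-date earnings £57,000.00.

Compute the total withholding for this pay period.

£710.60

Income Tax: taxable = £4,535.00
  £130.20 + 16% × (£4,535.00 − £2,200.00) = £130.20 + 16% × £2,335.00 = £503.80
Unemployment Insurance: 4.56% × £4,535.00 = £206.80
Total: £503.80 + £206.80 = £710.60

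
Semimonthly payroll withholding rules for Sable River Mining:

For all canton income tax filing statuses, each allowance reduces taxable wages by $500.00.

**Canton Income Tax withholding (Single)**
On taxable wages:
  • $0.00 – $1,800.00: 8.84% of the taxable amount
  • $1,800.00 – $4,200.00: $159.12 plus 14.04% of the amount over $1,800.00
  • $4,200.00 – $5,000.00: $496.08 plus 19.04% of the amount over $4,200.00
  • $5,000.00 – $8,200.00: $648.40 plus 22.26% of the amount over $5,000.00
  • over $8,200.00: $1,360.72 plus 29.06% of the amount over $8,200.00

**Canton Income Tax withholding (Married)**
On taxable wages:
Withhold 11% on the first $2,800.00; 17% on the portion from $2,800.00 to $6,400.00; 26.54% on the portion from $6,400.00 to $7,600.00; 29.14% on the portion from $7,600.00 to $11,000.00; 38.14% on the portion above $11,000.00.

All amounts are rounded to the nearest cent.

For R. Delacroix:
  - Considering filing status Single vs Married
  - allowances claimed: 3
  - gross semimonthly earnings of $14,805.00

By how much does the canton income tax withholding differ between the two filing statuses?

Canton Income Tax (Single): taxable = $14,805.00 − 3×$500.00 = $13,305.00
  $1,360.72 + 29.06% × ($13,305.00 − $8,200.00) = $1,360.72 + 29.06% × $5,105.00 = $2,844.23
Canton Income Tax (Married): taxable = $14,805.00 − 3×$500.00 = $13,305.00
  $2,229.24 + 38.14% × ($13,305.00 − $11,000.00) = $2,229.24 + 38.14% × $2,305.00 = $3,108.37
Difference: |$2,844.23 − $3,108.37| = $264.14 (higher under Married)

$264.14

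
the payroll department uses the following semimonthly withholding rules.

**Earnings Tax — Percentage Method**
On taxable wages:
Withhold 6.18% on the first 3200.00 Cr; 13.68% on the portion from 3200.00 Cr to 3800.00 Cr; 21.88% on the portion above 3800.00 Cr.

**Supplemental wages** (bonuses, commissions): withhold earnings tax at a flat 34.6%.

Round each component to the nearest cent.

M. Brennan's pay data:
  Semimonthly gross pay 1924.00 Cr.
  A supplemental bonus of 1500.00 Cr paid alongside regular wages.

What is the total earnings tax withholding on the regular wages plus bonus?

Earnings Tax: taxable = 1924.00 Cr
  6.18% × 1924.00 Cr = 118.90 Cr
Supplemental (34.6% flat on bonus): 34.6% × 1500.00 Cr = 519.00 Cr
Total earnings tax: 118.90 Cr + 519.00 Cr = 637.90 Cr

637.90 Cr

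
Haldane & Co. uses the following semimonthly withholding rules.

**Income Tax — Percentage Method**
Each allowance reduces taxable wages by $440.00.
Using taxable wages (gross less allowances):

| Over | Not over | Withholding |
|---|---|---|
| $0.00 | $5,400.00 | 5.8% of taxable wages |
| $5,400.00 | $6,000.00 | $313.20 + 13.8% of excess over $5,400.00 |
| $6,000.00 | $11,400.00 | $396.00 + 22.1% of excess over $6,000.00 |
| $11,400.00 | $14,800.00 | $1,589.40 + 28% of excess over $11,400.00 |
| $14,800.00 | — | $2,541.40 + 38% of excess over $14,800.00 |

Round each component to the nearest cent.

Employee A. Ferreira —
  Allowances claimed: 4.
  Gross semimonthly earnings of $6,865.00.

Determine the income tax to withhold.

Income Tax: taxable = $6,865.00 − 4×$440.00 = $5,105.00
  5.8% × $5,105.00 = $296.09

$296.09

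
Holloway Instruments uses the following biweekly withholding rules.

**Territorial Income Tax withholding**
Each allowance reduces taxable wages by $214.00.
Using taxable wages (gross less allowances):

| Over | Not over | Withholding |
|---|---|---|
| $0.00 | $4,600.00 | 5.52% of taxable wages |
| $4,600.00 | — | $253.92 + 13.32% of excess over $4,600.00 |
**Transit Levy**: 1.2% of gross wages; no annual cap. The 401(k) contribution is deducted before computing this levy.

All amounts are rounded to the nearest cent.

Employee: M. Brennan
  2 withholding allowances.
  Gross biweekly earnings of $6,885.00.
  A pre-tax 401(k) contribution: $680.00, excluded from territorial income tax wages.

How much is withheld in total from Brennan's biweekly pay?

Territorial Income Tax: taxable = $6,885.00 − $680.00 − 2×$214.00 = $5,777.00
  $253.92 + 13.32% × ($5,777.00 − $4,600.00) = $253.92 + 13.32% × $1,177.00 = $410.70
Transit Levy: 1.2% × $6,205.00 = $74.46
Total: $410.70 + $74.46 = $485.16

$485.16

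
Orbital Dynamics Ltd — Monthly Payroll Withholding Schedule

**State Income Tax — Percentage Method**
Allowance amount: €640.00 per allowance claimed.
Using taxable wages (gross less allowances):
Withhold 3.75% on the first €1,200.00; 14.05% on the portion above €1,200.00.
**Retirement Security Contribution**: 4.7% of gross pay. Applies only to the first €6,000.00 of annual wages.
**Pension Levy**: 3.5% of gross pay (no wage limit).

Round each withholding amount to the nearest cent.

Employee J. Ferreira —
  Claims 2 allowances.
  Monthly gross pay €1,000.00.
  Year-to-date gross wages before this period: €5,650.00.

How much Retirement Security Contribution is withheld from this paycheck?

€16.45

Retirement Security Contribution: cap €6,000.00 − YTD €5,650.00 = €350.00 subject; 4.7% × €350.00 = €16.45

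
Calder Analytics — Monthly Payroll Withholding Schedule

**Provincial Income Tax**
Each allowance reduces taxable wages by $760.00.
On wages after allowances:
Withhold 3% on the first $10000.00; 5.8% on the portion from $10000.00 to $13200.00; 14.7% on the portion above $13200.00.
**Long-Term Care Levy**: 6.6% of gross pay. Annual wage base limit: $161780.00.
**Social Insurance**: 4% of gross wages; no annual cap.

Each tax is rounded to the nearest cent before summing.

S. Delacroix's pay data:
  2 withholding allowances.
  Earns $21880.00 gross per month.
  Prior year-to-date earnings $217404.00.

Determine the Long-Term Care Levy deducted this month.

$0.00

Long-Term Care Levy: YTD $217404.00 ≥ cap $161780.00 → $0.00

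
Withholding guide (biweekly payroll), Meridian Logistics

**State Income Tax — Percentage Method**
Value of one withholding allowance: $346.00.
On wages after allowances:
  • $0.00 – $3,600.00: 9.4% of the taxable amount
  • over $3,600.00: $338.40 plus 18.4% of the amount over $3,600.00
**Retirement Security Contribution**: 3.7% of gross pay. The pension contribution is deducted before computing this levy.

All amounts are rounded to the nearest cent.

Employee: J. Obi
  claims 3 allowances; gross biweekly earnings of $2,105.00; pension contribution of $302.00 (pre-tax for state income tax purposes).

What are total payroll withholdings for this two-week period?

State Income Tax: taxable = $2,105.00 − $302.00 − 3×$346.00 = $765.00
  9.4% × $765.00 = $71.91
Retirement Security Contribution: 3.7% × $1,803.00 = $66.71
Total: $71.91 + $66.71 = $138.62

$138.62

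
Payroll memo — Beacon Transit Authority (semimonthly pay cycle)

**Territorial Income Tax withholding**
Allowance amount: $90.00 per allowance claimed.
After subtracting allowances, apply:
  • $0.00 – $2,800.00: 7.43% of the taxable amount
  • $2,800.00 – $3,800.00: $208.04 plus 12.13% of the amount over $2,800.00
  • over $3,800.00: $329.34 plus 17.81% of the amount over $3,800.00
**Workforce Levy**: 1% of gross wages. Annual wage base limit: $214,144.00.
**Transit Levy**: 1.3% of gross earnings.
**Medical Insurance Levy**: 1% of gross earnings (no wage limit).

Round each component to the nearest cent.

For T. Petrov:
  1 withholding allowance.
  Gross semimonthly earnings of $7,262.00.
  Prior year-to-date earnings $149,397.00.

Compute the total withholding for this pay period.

Territorial Income Tax: taxable = $7,262.00 − 1×$90.00 = $7,172.00
  $329.34 + 17.81% × ($7,172.00 − $3,800.00) = $329.34 + 17.81% × $3,372.00 = $929.89
Workforce Levy: 1% × $7,262.00 = $72.62
Transit Levy: 1.3% × $7,262.00 = $94.41
Medical Insurance Levy: 1% × $7,262.00 = $72.62
Total: $929.89 + $72.62 + $94.41 + $72.62 = $1,169.54

$1,169.54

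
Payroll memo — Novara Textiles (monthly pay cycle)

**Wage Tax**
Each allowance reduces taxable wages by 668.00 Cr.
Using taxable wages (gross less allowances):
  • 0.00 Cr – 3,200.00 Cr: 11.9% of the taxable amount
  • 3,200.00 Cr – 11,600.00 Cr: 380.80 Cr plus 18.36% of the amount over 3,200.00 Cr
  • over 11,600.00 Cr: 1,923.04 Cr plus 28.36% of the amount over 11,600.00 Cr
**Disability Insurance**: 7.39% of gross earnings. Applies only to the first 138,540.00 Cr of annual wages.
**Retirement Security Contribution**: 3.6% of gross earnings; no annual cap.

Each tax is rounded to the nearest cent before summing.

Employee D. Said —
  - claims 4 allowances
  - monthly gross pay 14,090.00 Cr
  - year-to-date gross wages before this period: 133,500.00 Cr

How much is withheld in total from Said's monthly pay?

Wage Tax: taxable = 14,090.00 Cr − 4×668.00 Cr = 11,418.00 Cr
  380.80 Cr + 18.36% × (11,418.00 Cr − 3,200.00 Cr) = 380.80 Cr + 18.36% × 8,218.00 Cr = 1,889.62 Cr
Disability Insurance: cap 138,540.00 Cr − YTD 133,500.00 Cr = 5,040.00 Cr subject; 7.39% × 5,040.00 Cr = 372.46 Cr
Retirement Security Contribution: 3.6% × 14,090.00 Cr = 507.24 Cr
Total: 1,889.62 Cr + 372.46 Cr + 507.24 Cr = 2,769.32 Cr

2,769.32 Cr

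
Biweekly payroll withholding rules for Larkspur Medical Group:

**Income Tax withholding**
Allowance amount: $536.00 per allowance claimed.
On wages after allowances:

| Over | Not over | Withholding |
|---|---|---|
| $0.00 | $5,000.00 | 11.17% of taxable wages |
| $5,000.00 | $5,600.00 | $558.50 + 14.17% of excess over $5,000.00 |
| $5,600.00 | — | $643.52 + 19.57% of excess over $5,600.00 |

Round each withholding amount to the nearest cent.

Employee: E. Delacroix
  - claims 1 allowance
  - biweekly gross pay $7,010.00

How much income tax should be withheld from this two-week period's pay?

$814.56

Income Tax: taxable = $7,010.00 − 1×$536.00 = $6,474.00
  $643.52 + 19.57% × ($6,474.00 − $5,600.00) = $643.52 + 19.57% × $874.00 = $814.56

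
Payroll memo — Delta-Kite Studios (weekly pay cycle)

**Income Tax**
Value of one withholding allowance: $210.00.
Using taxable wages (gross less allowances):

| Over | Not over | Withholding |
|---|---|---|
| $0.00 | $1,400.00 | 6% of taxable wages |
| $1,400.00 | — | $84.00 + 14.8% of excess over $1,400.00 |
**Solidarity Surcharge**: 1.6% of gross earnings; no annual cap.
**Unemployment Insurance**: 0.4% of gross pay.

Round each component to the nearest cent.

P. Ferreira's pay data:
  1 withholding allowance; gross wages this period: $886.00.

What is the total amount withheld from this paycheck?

Income Tax: taxable = $886.00 − 1×$210.00 = $676.00
  6% × $676.00 = $40.56
Solidarity Surcharge: 1.6% × $886.00 = $14.18
Unemployment Insurance: 0.4% × $886.00 = $3.54
Total: $40.56 + $14.18 + $3.54 = $58.28

$58.28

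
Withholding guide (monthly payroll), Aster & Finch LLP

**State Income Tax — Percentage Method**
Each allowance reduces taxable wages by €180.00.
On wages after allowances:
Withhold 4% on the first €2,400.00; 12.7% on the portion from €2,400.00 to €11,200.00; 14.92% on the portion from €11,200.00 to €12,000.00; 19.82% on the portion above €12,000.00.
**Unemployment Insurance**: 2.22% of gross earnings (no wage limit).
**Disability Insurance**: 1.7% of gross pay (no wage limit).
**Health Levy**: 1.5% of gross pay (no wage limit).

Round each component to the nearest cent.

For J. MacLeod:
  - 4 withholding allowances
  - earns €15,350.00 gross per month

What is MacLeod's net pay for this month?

€12,663.80

State Income Tax: taxable = €15,350.00 − 4×€180.00 = €14,630.00
  €1,332.96 + 19.82% × (€14,630.00 − €12,000.00) = €1,332.96 + 19.82% × €2,630.00 = €1,854.23
Unemployment Insurance: 2.22% × €15,350.00 = €340.77
Disability Insurance: 1.7% × €15,350.00 = €260.95
Health Levy: 1.5% × €15,350.00 = €230.25
Total withheld: €1,854.23 + €340.77 + €260.95 + €230.25 = €2,686.20
Net pay: €15,350.00 − €2,686.20 = €12,663.80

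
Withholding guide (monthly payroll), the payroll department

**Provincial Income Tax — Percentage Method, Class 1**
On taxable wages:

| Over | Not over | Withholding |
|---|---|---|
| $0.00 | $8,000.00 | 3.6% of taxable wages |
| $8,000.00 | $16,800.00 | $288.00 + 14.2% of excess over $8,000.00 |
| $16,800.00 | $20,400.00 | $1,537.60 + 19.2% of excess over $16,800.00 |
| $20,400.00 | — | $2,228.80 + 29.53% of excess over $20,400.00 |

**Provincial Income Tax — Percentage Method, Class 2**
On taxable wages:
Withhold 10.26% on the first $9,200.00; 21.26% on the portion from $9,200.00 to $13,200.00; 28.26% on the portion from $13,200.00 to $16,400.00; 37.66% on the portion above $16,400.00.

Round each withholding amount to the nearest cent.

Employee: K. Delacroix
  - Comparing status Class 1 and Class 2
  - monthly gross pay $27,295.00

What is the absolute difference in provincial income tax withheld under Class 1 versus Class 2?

Provincial Income Tax (Class 1): taxable = $27,295.00
  $2,228.80 + 29.53% × ($27,295.00 − $20,400.00) = $2,228.80 + 29.53% × $6,895.00 = $4,264.89
Provincial Income Tax (Class 2): taxable = $27,295.00
  $2,698.64 + 37.66% × ($27,295.00 − $16,400.00) = $2,698.64 + 37.66% × $10,895.00 = $6,801.70
Difference: |$4,264.89 − $6,801.70| = $2,536.81 (higher under Class 2)

$2,536.81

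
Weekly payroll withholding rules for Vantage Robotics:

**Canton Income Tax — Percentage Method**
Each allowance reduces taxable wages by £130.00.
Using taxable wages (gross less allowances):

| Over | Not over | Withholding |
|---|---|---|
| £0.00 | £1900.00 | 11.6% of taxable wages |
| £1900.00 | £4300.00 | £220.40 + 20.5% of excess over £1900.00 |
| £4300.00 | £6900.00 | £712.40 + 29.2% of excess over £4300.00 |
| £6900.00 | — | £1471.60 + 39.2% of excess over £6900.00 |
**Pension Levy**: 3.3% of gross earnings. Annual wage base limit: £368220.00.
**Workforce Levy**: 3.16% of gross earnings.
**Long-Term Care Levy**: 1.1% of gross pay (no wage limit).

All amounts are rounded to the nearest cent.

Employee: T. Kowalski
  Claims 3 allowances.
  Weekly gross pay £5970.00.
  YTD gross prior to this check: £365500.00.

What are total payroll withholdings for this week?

£1430.24

Canton Income Tax: taxable = £5970.00 − 3×£130.00 = £5580.00
  £712.40 + 29.2% × (£5580.00 − £4300.00) = £712.40 + 29.2% × £1280.00 = £1086.16
Pension Levy: cap £368220.00 − YTD £365500.00 = £2720.00 subject; 3.3% × £2720.00 = £89.76
Workforce Levy: 3.16% × £5970.00 = £188.65
Long-Term Care Levy: 1.1% × £5970.00 = £65.67
Total: £1086.16 + £89.76 + £188.65 + £65.67 = £1430.24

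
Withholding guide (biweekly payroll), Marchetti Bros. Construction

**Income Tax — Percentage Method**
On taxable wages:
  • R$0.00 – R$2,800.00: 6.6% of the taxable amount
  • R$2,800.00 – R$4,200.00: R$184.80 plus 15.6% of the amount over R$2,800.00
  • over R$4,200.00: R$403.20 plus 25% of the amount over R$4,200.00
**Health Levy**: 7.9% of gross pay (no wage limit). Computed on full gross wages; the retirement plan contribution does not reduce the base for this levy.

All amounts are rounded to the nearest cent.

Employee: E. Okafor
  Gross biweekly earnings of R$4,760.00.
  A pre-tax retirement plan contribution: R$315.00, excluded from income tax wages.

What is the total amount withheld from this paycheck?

R$840.49

Income Tax: taxable = R$4,760.00 − R$315.00 = R$4,445.00
  R$403.20 + 25% × (R$4,445.00 − R$4,200.00) = R$403.20 + 25% × R$245.00 = R$464.45
Health Levy: 7.9% × R$4,760.00 = R$376.04
Total: R$464.45 + R$376.04 = R$840.49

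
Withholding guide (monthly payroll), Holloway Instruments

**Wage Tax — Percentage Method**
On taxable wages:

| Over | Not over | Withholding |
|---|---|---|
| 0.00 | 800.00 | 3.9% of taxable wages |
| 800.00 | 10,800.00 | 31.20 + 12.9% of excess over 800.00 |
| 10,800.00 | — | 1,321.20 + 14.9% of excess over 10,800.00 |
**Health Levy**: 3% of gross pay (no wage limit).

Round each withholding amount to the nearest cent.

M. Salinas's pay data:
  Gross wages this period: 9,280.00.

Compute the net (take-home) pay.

Wage Tax: taxable = 9,280.00
  31.20 + 12.9% × (9,280.00 − 800.00) = 31.20 + 12.9% × 8,480.00 = 1,125.12
Health Levy: 3% × 9,280.00 = 278.40
Total withheld: 1,125.12 + 278.40 = 1,403.52
Net pay: 9,280.00 − 1,403.52 = 7,876.48

7,876.48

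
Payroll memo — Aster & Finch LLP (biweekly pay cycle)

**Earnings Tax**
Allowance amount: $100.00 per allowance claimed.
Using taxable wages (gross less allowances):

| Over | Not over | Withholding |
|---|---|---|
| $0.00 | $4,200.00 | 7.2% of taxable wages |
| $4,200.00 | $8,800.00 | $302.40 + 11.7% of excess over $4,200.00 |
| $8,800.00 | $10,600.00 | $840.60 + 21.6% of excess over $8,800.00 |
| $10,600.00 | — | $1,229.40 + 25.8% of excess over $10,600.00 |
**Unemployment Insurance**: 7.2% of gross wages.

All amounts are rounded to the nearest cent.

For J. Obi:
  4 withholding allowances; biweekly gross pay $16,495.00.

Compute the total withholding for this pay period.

$3,834.75

Earnings Tax: taxable = $16,495.00 − 4×$100.00 = $16,095.00
  $1,229.40 + 25.8% × ($16,095.00 − $10,600.00) = $1,229.40 + 25.8% × $5,495.00 = $2,647.11
Unemployment Insurance: 7.2% × $16,495.00 = $1,187.64
Total: $2,647.11 + $1,187.64 = $3,834.75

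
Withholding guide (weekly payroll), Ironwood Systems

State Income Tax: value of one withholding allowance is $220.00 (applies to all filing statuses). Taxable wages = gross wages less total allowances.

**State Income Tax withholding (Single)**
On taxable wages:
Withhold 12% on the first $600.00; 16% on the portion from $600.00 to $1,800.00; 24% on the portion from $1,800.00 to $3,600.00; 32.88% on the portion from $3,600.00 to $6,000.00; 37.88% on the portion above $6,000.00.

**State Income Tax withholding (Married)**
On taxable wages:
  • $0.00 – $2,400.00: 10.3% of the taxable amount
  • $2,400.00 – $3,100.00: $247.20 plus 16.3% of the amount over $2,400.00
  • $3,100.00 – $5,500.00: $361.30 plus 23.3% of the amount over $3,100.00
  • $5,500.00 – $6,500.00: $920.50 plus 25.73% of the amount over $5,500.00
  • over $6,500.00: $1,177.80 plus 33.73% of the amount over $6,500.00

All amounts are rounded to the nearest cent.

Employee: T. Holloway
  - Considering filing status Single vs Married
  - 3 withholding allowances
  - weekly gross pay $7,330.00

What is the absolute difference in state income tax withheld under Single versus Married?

$503.78

State Income Tax (Single): taxable = $7,330.00 − 3×$220.00 = $6,670.00
  $1,485.12 + 37.88% × ($6,670.00 − $6,000.00) = $1,485.12 + 37.88% × $670.00 = $1,738.92
State Income Tax (Married): taxable = $7,330.00 − 3×$220.00 = $6,670.00
  $1,177.80 + 33.73% × ($6,670.00 − $6,500.00) = $1,177.80 + 33.73% × $170.00 = $1,235.14
Difference: |$1,738.92 − $1,235.14| = $503.78 (higher under Single)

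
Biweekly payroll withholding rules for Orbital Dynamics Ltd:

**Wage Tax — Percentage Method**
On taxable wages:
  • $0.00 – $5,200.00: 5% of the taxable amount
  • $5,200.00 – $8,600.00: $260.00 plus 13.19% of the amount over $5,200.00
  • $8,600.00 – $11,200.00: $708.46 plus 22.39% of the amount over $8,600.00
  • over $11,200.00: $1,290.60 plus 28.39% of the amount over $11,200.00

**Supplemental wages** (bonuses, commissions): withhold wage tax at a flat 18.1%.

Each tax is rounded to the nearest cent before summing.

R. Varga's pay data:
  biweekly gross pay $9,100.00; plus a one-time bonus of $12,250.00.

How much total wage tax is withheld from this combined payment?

Wage Tax: taxable = $9,100.00
  $708.46 + 22.39% × ($9,100.00 − $8,600.00) = $708.46 + 22.39% × $500.00 = $820.41
Supplemental (18.1% flat on bonus): 18.1% × $12,250.00 = $2,217.25
Total wage tax: $820.41 + $2,217.25 = $3,037.66

$3,037.66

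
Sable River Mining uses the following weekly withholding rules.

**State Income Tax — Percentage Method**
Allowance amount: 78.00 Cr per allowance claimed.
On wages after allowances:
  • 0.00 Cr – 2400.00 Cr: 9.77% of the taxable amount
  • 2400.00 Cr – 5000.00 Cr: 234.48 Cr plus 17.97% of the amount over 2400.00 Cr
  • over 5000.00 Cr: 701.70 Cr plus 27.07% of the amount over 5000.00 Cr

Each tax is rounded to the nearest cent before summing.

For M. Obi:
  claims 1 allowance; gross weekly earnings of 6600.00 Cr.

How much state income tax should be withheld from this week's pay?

State Income Tax: taxable = 6600.00 Cr − 1×78.00 Cr = 6522.00 Cr
  701.70 Cr + 27.07% × (6522.00 Cr − 5000.00 Cr) = 701.70 Cr + 27.07% × 1522.00 Cr = 1113.71 Cr

1113.71 Cr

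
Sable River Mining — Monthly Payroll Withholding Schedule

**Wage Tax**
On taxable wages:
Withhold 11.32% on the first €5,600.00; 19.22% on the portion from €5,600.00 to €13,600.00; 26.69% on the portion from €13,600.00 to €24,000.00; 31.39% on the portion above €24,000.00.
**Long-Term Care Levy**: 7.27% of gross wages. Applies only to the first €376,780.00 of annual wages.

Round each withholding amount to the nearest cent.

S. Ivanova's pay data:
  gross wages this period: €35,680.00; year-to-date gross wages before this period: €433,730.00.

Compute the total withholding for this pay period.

€8,613.63

Wage Tax: taxable = €35,680.00
  €4,947.28 + 31.39% × (€35,680.00 − €24,000.00) = €4,947.28 + 31.39% × €11,680.00 = €8,613.63
Long-Term Care Levy: YTD €433,730.00 ≥ cap €376,780.00 → €0.00
Total: €8,613.63 + €0.00 = €8,613.63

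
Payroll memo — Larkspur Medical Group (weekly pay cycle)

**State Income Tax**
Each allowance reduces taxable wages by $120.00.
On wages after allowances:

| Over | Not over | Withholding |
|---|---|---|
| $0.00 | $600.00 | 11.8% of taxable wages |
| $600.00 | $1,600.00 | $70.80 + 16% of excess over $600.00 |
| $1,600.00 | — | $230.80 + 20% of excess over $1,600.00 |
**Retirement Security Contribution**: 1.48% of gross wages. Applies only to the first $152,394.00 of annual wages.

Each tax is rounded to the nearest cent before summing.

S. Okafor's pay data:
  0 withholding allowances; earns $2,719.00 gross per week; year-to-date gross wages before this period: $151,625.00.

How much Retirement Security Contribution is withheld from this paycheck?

Retirement Security Contribution: cap $152,394.00 − YTD $151,625.00 = $769.00 subject; 1.48% × $769.00 = $11.38

$11.38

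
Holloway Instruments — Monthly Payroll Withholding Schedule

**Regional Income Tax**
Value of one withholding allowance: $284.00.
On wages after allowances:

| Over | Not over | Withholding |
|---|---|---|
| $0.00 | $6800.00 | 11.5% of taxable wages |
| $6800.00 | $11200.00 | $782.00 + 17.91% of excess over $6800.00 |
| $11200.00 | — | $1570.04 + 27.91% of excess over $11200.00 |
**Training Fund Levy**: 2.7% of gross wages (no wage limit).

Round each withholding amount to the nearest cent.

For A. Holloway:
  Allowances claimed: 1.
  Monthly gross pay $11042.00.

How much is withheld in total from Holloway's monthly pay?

Regional Income Tax: taxable = $11042.00 − 1×$284.00 = $10758.00
  $782.00 + 17.91% × ($10758.00 − $6800.00) = $782.00 + 17.91% × $3958.00 = $1490.88
Training Fund Levy: 2.7% × $11042.00 = $298.13
Total: $1490.88 + $298.13 = $1789.01

$1789.01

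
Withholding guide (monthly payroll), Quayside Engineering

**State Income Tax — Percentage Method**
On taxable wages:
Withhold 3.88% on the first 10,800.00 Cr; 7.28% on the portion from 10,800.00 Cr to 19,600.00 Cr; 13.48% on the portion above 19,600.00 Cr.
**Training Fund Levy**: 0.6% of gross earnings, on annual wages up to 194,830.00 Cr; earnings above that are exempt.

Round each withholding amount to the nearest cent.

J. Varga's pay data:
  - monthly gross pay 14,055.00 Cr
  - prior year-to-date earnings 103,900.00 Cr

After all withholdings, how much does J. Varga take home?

13,314.67 Cr

State Income Tax: taxable = 14,055.00 Cr
  419.04 Cr + 7.28% × (14,055.00 Cr − 10,800.00 Cr) = 419.04 Cr + 7.28% × 3,255.00 Cr = 656.00 Cr
Training Fund Levy: 0.6% × 14,055.00 Cr = 84.33 Cr
Total withheld: 656.00 Cr + 84.33 Cr = 740.33 Cr
Net pay: 14,055.00 Cr − 740.33 Cr = 13,314.67 Cr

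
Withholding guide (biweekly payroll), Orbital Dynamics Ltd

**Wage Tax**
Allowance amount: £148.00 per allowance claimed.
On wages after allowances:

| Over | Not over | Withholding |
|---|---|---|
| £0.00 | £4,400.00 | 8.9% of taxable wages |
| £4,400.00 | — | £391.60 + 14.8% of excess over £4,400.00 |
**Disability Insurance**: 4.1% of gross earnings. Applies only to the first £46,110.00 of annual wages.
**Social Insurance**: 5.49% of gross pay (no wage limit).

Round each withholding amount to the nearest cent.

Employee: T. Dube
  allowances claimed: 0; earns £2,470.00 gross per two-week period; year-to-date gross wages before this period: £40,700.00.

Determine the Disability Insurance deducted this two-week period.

£101.27

Disability Insurance: 4.1% × £2,470.00 = £101.27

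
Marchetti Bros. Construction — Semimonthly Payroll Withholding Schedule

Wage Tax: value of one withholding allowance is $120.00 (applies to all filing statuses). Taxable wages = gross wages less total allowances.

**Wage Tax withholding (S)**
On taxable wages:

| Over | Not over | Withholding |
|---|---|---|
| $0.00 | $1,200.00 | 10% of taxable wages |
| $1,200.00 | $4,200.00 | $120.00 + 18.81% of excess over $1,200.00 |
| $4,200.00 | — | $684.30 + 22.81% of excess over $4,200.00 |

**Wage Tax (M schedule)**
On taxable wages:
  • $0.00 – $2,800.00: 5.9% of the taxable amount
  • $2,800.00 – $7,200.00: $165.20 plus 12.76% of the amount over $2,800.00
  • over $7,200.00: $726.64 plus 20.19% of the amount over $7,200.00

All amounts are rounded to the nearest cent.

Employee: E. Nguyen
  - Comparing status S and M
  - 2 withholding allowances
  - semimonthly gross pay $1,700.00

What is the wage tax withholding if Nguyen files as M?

Wage Tax (M): taxable = $1,700.00 − 2×$120.00 = $1,460.00
  5.9% × $1,460.00 = $86.14

$86.14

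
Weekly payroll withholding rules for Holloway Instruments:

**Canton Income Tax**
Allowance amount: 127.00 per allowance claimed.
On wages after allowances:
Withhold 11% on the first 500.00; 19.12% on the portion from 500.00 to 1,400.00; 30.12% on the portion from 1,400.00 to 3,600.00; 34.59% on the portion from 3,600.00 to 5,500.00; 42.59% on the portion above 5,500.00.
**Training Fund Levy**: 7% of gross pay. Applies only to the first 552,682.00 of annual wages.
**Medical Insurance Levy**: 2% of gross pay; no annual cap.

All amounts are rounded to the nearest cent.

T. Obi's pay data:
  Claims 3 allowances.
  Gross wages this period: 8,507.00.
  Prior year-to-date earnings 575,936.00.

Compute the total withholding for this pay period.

Canton Income Tax: taxable = 8,507.00 − 3×127.00 = 8,126.00
  1,546.93 + 42.59% × (8,126.00 − 5,500.00) = 1,546.93 + 42.59% × 2,626.00 = 2,665.34
Training Fund Levy: YTD 575,936.00 ≥ cap 552,682.00 → 0.00
Medical Insurance Levy: 2% × 8,507.00 = 170.14
Total: 2,665.34 + 0.00 + 170.14 = 2,835.48

2,835.48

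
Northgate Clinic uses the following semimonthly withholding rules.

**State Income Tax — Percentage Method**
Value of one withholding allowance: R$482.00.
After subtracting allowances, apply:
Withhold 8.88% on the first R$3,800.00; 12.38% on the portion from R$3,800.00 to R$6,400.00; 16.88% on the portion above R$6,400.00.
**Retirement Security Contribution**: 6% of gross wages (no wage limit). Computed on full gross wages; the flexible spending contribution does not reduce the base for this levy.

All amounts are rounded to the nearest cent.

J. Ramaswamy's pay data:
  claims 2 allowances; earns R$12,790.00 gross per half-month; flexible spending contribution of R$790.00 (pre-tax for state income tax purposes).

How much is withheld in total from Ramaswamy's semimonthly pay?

R$2,209.28

State Income Tax: taxable = R$12,790.00 − R$790.00 − 2×R$482.00 = R$11,036.00
  R$659.32 + 16.88% × (R$11,036.00 − R$6,400.00) = R$659.32 + 16.88% × R$4,636.00 = R$1,441.88
Retirement Security Contribution: 6% × R$12,790.00 = R$767.40
Total: R$1,441.88 + R$767.40 = R$2,209.28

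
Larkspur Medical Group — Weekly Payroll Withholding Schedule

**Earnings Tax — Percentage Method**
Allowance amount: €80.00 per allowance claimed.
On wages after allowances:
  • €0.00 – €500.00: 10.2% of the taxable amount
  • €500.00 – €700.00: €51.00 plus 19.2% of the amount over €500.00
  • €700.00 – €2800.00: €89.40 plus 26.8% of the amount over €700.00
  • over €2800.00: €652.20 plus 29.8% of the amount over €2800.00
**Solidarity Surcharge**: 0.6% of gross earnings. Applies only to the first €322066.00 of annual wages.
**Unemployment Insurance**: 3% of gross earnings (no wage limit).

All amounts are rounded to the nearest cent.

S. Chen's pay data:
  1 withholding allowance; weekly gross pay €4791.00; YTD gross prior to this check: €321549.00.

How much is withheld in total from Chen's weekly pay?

€1368.51

Earnings Tax: taxable = €4791.00 − 1×€80.00 = €4711.00
  €652.20 + 29.8% × (€4711.00 − €2800.00) = €652.20 + 29.8% × €1911.00 = €1221.68
Solidarity Surcharge: cap €322066.00 − YTD €321549.00 = €517.00 subject; 0.6% × €517.00 = €3.10
Unemployment Insurance: 3% × €4791.00 = €143.73
Total: €1221.68 + €3.10 + €143.73 = €1368.51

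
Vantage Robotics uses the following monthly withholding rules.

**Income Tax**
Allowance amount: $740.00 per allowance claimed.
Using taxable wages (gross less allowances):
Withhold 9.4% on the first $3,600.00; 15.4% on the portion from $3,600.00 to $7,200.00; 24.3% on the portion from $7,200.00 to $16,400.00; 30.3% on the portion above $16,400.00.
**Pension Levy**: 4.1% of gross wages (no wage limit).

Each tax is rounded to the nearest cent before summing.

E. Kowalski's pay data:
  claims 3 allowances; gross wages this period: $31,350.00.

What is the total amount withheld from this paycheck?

Income Tax: taxable = $31,350.00 − 3×$740.00 = $29,130.00
  $3,128.40 + 30.3% × ($29,130.00 − $16,400.00) = $3,128.40 + 30.3% × $12,730.00 = $6,985.59
Pension Levy: 4.1% × $31,350.00 = $1,285.35
Total: $6,985.59 + $1,285.35 = $8,270.94

$8,270.94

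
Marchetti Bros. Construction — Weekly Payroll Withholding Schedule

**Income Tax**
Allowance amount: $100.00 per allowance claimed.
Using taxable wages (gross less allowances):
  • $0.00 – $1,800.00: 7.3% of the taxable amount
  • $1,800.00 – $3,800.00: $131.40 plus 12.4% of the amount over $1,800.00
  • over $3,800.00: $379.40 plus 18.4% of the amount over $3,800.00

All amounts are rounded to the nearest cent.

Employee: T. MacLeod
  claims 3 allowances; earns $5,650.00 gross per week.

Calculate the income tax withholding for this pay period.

$664.60

Income Tax: taxable = $5,650.00 − 3×$100.00 = $5,350.00
  $379.40 + 18.4% × ($5,350.00 − $3,800.00) = $379.40 + 18.4% × $1,550.00 = $664.60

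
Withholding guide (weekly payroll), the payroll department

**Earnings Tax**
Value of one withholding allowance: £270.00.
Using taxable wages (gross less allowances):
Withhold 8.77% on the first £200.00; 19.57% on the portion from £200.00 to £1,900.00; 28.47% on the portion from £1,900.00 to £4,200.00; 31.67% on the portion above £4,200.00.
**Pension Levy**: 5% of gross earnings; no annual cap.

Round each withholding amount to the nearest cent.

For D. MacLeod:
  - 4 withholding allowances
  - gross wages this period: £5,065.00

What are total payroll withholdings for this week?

£1,197.08

Earnings Tax: taxable = £5,065.00 − 4×£270.00 = £3,985.00
  £350.23 + 28.47% × (£3,985.00 − £1,900.00) = £350.23 + 28.47% × £2,085.00 = £943.83
Pension Levy: 5% × £5,065.00 = £253.25
Total: £943.83 + £253.25 = £1,197.08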